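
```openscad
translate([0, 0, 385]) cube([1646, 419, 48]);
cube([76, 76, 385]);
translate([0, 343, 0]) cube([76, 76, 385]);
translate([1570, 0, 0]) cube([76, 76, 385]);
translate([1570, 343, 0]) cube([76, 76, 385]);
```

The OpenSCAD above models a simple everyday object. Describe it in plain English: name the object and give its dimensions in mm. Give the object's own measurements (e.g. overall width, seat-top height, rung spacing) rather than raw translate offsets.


A bench: a 1646×419 mm seat slab, 48 mm thick, top at z = 433 mm, on four 76×76 mm square legs flush with the seat corners and standing on z = 0.


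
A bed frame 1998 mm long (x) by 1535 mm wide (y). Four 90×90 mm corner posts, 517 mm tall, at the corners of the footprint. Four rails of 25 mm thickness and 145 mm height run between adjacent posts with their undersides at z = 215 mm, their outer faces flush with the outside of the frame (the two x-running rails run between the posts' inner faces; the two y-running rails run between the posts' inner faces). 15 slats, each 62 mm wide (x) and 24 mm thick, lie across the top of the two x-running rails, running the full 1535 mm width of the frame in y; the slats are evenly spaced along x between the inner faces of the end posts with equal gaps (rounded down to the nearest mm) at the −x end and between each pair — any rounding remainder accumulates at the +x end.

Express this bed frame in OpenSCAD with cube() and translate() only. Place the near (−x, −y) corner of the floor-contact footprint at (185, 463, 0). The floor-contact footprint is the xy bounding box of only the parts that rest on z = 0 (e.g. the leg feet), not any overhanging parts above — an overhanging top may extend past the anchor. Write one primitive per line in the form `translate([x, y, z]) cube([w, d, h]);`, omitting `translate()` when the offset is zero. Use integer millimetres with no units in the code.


translate([185, 463, 0]) cube([90, 90, 517]);
translate([185, 1908, 0]) cube([90, 90, 517]);
translate([2093, 463, 0]) cube([90, 90, 517]);
translate([2093, 1908, 0]) cube([90, 90, 517]);
translate([275, 463, 215]) cube([1818, 25, 145]);
translate([275, 1973, 215]) cube([1818, 25, 145]);
translate([185, 553, 215]) cube([25, 1355, 145]);
translate([2158, 553, 215]) cube([25, 1355, 145]);
translate([330, 463, 360]) cube([62, 1535, 24]);
translate([447, 463, 360]) cube([62, 1535, 24]);
translate([564, 463, 360]) cube([62, 1535, 24]);
translate([681, 463, 360]) cube([62, 1535, 24]);
translate([798, 463, 360]) cube([62, 1535, 24]);
translate([915, 463, 360]) cube([62, 1535, 24]);
translate([1032, 463, 360]) cube([62, 1535, 24]);
translate([1149, 463, 360]) cube([62, 1535, 24]);
translate([1266, 463, 360]) cube([62, 1535, 24]);
translate([1383, 463, 360]) cube([62, 1535, 24]);
translate([1500, 463, 360]) cube([62, 1535, 24]);
translate([1617, 463, 360]) cube([62, 1535, 24]);
translate([1734, 463, 360]) cube([62, 1535, 24]);
translate([1851, 463, 360]) cube([62, 1535, 24]);
translate([1968, 463, 360]) cube([62, 1535, 24]);


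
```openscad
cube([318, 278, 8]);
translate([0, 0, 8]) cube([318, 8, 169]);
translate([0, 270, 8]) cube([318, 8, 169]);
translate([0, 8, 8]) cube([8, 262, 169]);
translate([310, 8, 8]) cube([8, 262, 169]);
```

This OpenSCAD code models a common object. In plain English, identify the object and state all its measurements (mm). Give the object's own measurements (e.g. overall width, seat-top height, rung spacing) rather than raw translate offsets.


An open-topped rectangular box: outside dimensions 318×278×177 mm, with a uniform wall and base thickness of 8 mm. The base is a full 318×278 slab on the floor; four walls sit on top of the base. The front and back walls (the −y and +y sides) span the full width; the two side walls fit between them.


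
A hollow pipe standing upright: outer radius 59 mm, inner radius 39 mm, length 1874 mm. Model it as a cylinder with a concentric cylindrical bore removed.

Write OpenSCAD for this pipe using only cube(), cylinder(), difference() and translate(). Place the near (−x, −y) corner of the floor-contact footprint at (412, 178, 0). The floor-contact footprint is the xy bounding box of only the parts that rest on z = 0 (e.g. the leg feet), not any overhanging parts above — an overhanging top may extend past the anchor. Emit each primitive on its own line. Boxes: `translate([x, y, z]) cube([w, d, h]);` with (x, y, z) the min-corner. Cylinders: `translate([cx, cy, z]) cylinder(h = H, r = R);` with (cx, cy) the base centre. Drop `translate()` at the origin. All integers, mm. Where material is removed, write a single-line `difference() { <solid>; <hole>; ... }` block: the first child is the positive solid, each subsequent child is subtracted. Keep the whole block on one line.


difference() { translate([471, 237, 0]) cylinder(h = 1874, r = 59); translate([471, 237, 0]) cylinder(h = 1874, r = 39); }


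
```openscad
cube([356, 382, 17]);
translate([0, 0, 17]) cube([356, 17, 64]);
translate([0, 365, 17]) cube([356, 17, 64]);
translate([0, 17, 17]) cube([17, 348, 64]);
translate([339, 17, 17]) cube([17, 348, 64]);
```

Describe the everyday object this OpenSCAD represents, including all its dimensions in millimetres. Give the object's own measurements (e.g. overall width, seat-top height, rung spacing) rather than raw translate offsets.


An open-topped rectangular box: outside dimensions 356×382×81 mm, with a uniform wall and base thickness of 17 mm. The base is a full 356×382 slab on the floor; four walls sit on top of the base. The front and back walls (the −y and +y sides) span the full width; the two side walls fit between them.


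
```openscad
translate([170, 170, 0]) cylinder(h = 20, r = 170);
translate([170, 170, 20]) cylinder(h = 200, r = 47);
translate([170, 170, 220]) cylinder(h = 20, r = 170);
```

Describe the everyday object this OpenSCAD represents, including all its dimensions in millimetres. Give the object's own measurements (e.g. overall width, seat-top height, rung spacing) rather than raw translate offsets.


A spool: two coaxial disc flanges of radius 170 mm and thickness 20 mm, joined by a core cylinder of radius 47 mm and height 200 mm. The lower flange rests on z = 0 and the three cylinders share a vertical axis.


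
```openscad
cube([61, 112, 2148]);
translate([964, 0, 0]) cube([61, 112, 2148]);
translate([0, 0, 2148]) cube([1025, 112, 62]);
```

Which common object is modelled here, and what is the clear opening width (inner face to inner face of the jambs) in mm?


A door frame. The clear opening width is 903 mm.

Two 2148 mm tall posts with a header on top — a door frame. The left jamb is 61 mm wide at x = 0; the right jamb starts at x = 964. The clear opening is 964 − 61 = 903 mm.


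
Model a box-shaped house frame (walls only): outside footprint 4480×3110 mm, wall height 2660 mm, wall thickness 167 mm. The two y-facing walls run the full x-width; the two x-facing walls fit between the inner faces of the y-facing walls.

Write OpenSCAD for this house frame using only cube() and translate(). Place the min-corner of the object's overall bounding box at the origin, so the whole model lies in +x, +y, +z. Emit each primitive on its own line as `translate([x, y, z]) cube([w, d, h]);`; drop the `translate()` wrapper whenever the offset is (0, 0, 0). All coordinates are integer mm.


cube([4480, 167, 2660]);
translate([0, 2943, 0]) cube([4480, 167, 2660]);
translate([0, 167, 0]) cube([167, 2776, 2660]);
translate([4313, 167, 0]) cube([167, 2776, 2660]);


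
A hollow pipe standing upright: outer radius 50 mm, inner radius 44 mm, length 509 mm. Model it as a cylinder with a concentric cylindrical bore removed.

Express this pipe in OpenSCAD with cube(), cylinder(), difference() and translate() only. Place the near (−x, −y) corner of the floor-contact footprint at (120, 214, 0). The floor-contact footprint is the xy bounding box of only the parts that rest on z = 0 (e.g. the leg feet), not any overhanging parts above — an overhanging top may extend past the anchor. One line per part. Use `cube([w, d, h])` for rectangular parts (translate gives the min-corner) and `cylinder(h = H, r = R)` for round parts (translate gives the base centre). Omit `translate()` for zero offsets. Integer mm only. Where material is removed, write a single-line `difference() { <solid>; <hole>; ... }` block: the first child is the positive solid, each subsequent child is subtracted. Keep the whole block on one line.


difference() { translate([170, 264, 0]) cylinder(h = 509, r = 50); translate([170, 264, 0]) cylinder(h = 509, r = 44); }


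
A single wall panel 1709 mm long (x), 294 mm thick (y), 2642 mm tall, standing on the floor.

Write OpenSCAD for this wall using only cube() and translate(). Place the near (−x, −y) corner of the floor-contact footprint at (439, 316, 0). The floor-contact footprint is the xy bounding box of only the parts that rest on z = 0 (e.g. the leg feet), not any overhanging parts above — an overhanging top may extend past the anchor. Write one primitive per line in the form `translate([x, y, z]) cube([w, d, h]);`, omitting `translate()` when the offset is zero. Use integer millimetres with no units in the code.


translate([439, 316, 0]) cube([1709, 294, 2642]);


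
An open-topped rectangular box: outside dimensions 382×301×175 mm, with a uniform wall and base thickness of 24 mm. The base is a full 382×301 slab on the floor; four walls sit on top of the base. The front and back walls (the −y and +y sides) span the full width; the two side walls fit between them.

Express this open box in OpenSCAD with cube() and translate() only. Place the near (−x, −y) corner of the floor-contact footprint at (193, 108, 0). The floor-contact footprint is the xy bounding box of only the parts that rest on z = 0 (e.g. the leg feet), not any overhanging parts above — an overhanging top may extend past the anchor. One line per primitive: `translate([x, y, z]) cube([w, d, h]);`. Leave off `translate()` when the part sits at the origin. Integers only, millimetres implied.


translate([193, 108, 0]) cube([382, 301, 24]);
translate([193, 108, 24]) cube([382, 24, 151]);
translate([193, 385, 24]) cube([382, 24, 151]);
translate([193, 132, 24]) cube([24, 253, 151]);
translate([551, 132, 24]) cube([24, 253, 151]);


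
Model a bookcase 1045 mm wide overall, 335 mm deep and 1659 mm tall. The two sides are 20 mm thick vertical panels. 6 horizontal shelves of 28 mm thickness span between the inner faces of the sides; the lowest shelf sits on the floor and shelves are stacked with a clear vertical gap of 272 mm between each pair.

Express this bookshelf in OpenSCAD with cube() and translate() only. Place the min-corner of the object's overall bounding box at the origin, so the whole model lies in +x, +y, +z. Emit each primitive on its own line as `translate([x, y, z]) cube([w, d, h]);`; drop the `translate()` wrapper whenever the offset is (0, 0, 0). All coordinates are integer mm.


cube([20, 335, 1659]);
translate([1025, 0, 0]) cube([20, 335, 1659]);
translate([20, 0, 0]) cube([1005, 335, 28]);
translate([20, 0, 300]) cube([1005, 335, 28]);
translate([20, 0, 600]) cube([1005, 335, 28]);
translate([20, 0, 900]) cube([1005, 335, 28]);
translate([20, 0, 1200]) cube([1005, 335, 28]);
translate([20, 0, 1500]) cube([1005, 335, 28]);


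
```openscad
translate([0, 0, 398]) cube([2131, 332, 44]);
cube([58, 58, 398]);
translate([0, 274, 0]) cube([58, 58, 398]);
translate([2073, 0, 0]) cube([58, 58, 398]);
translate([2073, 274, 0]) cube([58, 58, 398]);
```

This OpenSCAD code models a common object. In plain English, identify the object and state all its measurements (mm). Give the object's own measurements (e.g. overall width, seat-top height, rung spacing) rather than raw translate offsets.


A long wooden bench with a 2131 mm (x) × 332 mm (y) seat, 44 mm thick, its top surface 442 mm above the floor. Four 58 mm square legs at the seat corners, flush with the edges, run from z = 0 to the seat underside.


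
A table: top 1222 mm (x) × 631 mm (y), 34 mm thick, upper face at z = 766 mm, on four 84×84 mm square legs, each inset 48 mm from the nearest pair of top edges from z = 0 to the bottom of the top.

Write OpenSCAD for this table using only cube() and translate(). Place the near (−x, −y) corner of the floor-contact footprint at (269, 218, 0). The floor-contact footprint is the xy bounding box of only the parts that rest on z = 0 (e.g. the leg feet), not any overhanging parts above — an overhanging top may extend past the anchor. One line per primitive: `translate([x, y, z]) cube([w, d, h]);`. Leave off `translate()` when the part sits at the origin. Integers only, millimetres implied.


// leg_h = 766 - 34 = 732
translate([221, 170, 732]) cube([1222, 631, 34]);
translate([269, 218, 0]) cube([84, 84, 732]);
translate([1311, 218, 0]) cube([84, 84, 732]);
translate([269, 669, 0]) cube([84, 84, 732]);
translate([1311, 669, 0]) cube([84, 84, 732]);


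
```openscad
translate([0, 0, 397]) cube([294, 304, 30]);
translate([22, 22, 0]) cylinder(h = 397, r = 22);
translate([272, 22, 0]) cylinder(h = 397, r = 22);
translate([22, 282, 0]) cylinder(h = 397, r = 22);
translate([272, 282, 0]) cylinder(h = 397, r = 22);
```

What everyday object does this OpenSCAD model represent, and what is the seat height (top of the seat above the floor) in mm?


A stool. The seat height is 427 mm.

A 294×304×30 slab at z = 397 on four corner cylinders — a stool. The seat top is 397 + 30 = 427 mm.


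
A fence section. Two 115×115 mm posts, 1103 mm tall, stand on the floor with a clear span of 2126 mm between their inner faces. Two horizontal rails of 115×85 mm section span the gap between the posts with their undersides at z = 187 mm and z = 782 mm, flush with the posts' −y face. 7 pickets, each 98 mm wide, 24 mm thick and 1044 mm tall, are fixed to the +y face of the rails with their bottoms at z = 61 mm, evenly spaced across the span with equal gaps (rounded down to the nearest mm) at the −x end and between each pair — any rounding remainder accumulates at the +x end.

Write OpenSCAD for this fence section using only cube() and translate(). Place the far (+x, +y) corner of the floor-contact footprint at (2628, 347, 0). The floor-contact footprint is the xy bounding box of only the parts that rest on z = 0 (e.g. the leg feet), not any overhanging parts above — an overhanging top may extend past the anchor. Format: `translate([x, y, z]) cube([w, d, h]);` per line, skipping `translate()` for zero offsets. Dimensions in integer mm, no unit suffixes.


translate([272, 232, 0]) cube([115, 115, 1103]);
translate([2513, 232, 0]) cube([115, 115, 1103]);
translate([387, 232, 187]) cube([2126, 115, 85]);
translate([387, 232, 782]) cube([2126, 115, 85]);
translate([567, 347, 61]) cube([98, 24, 1044]);
translate([845, 347, 61]) cube([98, 24, 1044]);
translate([1123, 347, 61]) cube([98, 24, 1044]);
translate([1401, 347, 61]) cube([98, 24, 1044]);
translate([1679, 347, 61]) cube([98, 24, 1044]);
translate([1957, 347, 61]) cube([98, 24, 1044]);
translate([2235, 347, 61]) cube([98, 24, 1044]);


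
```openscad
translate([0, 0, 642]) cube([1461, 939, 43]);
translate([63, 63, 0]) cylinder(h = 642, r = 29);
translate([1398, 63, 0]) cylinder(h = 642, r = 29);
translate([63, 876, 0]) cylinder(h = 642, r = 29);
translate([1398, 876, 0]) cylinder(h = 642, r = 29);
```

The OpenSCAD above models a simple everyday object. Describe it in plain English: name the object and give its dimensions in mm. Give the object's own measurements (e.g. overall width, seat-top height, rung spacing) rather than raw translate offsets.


A rectangular dining table. The top is 1461×939×43 mm with its upper surface at z = 685 mm. It stands on four round legs of 58 mm diameter, each leg's bounding box inset 34 mm from the nearest pair of top edges, running from the floor to the underside of the top.


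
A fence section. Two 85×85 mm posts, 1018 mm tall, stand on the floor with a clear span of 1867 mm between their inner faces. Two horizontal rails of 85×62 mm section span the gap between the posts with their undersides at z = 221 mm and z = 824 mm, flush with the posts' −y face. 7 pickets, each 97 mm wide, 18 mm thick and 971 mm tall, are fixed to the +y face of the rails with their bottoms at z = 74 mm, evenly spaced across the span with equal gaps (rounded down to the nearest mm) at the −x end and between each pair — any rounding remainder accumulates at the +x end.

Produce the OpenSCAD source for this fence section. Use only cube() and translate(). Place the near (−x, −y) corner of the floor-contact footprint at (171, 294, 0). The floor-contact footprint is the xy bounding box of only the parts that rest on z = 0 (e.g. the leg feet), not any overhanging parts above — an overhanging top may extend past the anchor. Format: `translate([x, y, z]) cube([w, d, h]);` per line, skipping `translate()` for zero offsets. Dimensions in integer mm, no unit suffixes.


translate([171, 294, 0]) cube([85, 85, 1018]);
translate([2123, 294, 0]) cube([85, 85, 1018]);
translate([256, 294, 221]) cube([1867, 85, 62]);
translate([256, 294, 824]) cube([1867, 85, 62]);
translate([404, 379, 74]) cube([97, 18, 971]);
translate([649, 379, 74]) cube([97, 18, 971]);
translate([894, 379, 74]) cube([97, 18, 971]);
translate([1139, 379, 74]) cube([97, 18, 971]);
translate([1384, 379, 74]) cube([97, 18, 971]);
translate([1629, 379, 74]) cube([97, 18, 971]);
translate([1874, 379, 74]) cube([97, 18, 971]);


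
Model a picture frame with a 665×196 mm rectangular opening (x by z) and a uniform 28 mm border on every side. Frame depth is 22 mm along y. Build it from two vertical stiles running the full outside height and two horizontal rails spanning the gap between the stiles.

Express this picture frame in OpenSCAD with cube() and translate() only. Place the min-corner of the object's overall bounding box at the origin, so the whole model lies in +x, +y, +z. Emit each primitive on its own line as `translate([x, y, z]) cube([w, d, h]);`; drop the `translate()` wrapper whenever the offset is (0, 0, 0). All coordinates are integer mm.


cube([28, 22, 252]);
translate([693, 0, 0]) cube([28, 22, 252]);
translate([28, 0, 0]) cube([665, 22, 28]);
translate([28, 0, 224]) cube([665, 22, 28]);


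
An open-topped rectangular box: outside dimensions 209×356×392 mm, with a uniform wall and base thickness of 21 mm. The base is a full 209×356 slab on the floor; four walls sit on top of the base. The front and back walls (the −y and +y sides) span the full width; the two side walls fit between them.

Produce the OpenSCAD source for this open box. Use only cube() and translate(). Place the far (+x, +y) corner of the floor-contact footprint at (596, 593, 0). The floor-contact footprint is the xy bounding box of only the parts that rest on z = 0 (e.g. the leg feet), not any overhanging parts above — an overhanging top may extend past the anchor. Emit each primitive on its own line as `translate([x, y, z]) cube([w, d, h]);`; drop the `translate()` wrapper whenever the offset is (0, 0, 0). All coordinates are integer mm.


translate([387, 237, 0]) cube([209, 356, 21]);
translate([387, 237, 21]) cube([209, 21, 371]);
translate([387, 572, 21]) cube([209, 21, 371]);
translate([387, 258, 21]) cube([21, 314, 371]);
translate([575, 258, 21]) cube([21, 314, 371]);


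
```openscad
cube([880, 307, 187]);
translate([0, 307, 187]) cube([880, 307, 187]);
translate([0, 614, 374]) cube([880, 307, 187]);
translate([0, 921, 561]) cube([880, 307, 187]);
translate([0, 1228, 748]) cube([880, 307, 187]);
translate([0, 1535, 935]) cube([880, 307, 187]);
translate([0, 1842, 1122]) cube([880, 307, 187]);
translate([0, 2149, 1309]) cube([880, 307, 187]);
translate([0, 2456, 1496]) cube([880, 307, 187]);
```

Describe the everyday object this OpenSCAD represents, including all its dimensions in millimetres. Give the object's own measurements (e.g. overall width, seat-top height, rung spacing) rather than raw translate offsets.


A straight staircase of 9 solid steps. Each step is 880 mm wide (x), 307 mm deep (y, the going) and 187 mm tall (the rise). The first step rests on the floor; each subsequent step sits one going further in +y and one rise higher in +z, directly behind and above the previous step with no overlap.


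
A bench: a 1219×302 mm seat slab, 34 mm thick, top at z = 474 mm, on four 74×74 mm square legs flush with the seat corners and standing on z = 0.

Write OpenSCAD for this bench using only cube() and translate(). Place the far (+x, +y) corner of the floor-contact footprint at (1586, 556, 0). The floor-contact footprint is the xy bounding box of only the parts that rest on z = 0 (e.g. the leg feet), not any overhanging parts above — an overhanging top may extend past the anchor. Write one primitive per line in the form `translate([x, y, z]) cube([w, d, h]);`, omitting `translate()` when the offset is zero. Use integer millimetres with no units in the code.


translate([367, 254, 440]) cube([1219, 302, 34]);
translate([367, 254, 0]) cube([74, 74, 440]);
translate([367, 482, 0]) cube([74, 74, 440]);
translate([1512, 254, 0]) cube([74, 74, 440]);
translate([1512, 482, 0]) cube([74, 74, 440]);


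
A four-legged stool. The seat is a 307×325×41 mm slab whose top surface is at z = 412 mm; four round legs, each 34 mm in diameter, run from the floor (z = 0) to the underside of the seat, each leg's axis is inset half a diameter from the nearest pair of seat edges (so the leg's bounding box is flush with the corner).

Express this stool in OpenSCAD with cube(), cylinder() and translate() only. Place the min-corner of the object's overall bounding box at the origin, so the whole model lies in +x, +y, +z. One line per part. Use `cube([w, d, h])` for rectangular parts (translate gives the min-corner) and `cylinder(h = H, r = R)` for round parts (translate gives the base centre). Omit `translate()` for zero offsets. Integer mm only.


translate([0, 0, 371]) cube([307, 325, 41]);
translate([17, 17, 0]) cylinder(h = 371, r = 17);
translate([290, 17, 0]) cylinder(h = 371, r = 17);
translate([17, 308, 0]) cylinder(h = 371, r = 17);
translate([290, 308, 0]) cylinder(h = 371, r = 17);


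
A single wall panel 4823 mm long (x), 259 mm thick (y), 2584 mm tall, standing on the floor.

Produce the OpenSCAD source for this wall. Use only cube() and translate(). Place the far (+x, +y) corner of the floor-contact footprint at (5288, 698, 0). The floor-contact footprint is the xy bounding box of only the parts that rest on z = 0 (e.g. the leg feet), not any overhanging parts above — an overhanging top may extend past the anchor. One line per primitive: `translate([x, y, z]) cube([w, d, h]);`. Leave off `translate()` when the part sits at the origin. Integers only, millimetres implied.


translate([465, 439, 0]) cube([4823, 259, 2584]);


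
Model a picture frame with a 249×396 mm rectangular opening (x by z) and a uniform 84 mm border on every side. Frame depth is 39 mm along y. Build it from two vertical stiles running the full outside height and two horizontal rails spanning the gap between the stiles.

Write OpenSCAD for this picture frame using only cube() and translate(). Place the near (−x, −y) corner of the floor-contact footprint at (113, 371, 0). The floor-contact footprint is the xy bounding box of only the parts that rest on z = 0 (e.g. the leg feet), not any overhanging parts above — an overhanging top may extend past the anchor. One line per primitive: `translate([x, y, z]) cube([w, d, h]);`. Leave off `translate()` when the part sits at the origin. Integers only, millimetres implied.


translate([113, 371, 0]) cube([84, 39, 564]);
translate([446, 371, 0]) cube([84, 39, 564]);
translate([197, 371, 0]) cube([249, 39, 84]);
translate([197, 371, 480]) cube([249, 39, 84]);


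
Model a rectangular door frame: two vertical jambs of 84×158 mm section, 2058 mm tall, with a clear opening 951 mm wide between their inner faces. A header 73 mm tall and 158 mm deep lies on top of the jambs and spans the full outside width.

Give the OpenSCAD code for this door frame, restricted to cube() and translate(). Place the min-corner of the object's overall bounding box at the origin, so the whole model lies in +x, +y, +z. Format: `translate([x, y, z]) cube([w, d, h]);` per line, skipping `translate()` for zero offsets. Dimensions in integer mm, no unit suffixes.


cube([84, 158, 2058]);
translate([1035, 0, 0]) cube([84, 158, 2058]);
translate([0, 0, 2058]) cube([1119, 158, 73]);


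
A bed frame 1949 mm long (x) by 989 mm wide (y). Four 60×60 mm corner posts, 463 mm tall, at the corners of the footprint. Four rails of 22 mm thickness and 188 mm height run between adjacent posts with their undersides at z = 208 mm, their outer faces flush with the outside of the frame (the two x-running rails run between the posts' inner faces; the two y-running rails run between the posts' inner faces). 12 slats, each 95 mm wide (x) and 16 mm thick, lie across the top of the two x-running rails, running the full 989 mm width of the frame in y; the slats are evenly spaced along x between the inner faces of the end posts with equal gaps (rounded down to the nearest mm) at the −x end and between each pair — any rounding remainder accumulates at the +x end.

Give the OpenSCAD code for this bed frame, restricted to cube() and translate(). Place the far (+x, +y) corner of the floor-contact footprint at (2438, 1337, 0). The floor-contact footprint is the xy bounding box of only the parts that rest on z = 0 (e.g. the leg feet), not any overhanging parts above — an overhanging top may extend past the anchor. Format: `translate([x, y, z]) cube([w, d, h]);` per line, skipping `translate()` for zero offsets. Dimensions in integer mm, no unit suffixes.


// slat z = rail_z + rail_h = 208 + 188 = 396
// slat gap = ⌊(1829 − 12·95) / 13⌋ = 53
translate([489, 348, 0]) cube([60, 60, 463]);
translate([489, 1277, 0]) cube([60, 60, 463]);
translate([2378, 348, 0]) cube([60, 60, 463]);
translate([2378, 1277, 0]) cube([60, 60, 463]);
translate([549, 348, 208]) cube([1829, 22, 188]);
translate([549, 1315, 208]) cube([1829, 22, 188]);
translate([489, 408, 208]) cube([22, 869, 188]);
translate([2416, 408, 208]) cube([22, 869, 188]);
translate([602, 348, 396]) cube([95, 989, 16]);
translate([750, 348, 396]) cube([95, 989, 16]);
translate([898, 348, 396]) cube([95, 989, 16]);
translate([1046, 348, 396]) cube([95, 989, 16]);
translate([1194, 348, 396]) cube([95, 989, 16]);
translate([1342, 348, 396]) cube([95, 989, 16]);
translate([1490, 348, 396]) cube([95, 989, 16]);
translate([1638, 348, 396]) cube([95, 989, 16]);
translate([1786, 348, 396]) cube([95, 989, 16]);
translate([1934, 348, 396]) cube([95, 989, 16]);
translate([2082, 348, 396]) cube([95, 989, 16]);
translate([2230, 348, 396]) cube([95, 989, 16]);


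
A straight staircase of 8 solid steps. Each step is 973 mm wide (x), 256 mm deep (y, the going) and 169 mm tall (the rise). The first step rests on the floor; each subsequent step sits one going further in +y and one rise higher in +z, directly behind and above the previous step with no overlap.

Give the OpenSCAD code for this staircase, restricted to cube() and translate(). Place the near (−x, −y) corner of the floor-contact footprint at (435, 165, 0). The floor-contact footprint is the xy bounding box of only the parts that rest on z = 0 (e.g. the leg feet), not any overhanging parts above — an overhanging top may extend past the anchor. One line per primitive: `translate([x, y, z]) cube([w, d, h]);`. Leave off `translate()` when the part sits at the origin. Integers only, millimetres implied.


translate([435, 165, 0]) cube([973, 256, 169]);
translate([435, 421, 169]) cube([973, 256, 169]);
translate([435, 677, 338]) cube([973, 256, 169]);
translate([435, 933, 507]) cube([973, 256, 169]);
translate([435, 1189, 676]) cube([973, 256, 169]);
translate([435, 1445, 845]) cube([973, 256, 169]);
translate([435, 1701, 1014]) cube([973, 256, 169]);
translate([435, 1957, 1183]) cube([973, 256, 169]);


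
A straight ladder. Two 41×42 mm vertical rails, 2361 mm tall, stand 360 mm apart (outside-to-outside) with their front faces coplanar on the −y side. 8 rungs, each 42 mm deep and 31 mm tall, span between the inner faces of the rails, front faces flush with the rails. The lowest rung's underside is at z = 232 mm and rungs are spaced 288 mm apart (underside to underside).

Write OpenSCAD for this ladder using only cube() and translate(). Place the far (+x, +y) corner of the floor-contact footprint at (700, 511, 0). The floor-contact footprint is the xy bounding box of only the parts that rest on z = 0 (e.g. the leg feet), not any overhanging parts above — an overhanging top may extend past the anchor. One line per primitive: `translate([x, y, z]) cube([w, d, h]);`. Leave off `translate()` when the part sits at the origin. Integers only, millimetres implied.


translate([340, 469, 0]) cube([41, 42, 2361]);
translate([659, 469, 0]) cube([41, 42, 2361]);
translate([381, 469, 232]) cube([278, 42, 31]);
translate([381, 469, 520]) cube([278, 42, 31]);
translate([381, 469, 808]) cube([278, 42, 31]);
translate([381, 469, 1096]) cube([278, 42, 31]);
translate([381, 469, 1384]) cube([278, 42, 31]);
translate([381, 469, 1672]) cube([278, 42, 31]);
translate([381, 469, 1960]) cube([278, 42, 31]);
translate([381, 469, 2248]) cube([278, 42, 31]);


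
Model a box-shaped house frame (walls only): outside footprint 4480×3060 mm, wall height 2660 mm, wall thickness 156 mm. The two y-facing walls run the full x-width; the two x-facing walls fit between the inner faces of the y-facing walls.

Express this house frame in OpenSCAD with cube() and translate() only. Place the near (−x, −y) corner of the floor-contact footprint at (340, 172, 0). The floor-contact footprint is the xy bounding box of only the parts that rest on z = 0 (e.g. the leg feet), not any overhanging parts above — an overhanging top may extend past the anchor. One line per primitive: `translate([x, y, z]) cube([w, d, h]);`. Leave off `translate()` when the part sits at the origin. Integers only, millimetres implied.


translate([340, 172, 0]) cube([4480, 156, 2660]);
translate([340, 3076, 0]) cube([4480, 156, 2660]);
translate([340, 328, 0]) cube([156, 2748, 2660]);
translate([4664, 328, 0]) cube([156, 2748, 2660]);


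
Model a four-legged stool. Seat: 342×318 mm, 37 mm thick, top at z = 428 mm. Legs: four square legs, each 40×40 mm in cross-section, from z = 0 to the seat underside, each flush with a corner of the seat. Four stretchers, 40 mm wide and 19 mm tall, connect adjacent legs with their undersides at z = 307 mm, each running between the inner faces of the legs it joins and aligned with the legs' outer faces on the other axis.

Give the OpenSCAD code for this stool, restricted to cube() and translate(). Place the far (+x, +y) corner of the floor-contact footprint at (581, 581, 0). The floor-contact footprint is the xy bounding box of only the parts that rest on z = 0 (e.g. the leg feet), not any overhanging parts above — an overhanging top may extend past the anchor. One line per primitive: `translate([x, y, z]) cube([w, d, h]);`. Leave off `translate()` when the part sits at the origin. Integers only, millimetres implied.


// leg_h = 428 - 37 = 391
// stretcher span = 342 - 2*40 = 262
translate([239, 263, 391]) cube([342, 318, 37]);
translate([239, 263, 0]) cube([40, 40, 391]);
translate([541, 263, 0]) cube([40, 40, 391]);
translate([239, 541, 0]) cube([40, 40, 391]);
translate([541, 541, 0]) cube([40, 40, 391]);
translate([279, 263, 307]) cube([262, 40, 19]);
translate([279, 541, 307]) cube([262, 40, 19]);
translate([239, 303, 307]) cube([40, 238, 19]);
translate([541, 303, 307]) cube([40, 238, 19]);


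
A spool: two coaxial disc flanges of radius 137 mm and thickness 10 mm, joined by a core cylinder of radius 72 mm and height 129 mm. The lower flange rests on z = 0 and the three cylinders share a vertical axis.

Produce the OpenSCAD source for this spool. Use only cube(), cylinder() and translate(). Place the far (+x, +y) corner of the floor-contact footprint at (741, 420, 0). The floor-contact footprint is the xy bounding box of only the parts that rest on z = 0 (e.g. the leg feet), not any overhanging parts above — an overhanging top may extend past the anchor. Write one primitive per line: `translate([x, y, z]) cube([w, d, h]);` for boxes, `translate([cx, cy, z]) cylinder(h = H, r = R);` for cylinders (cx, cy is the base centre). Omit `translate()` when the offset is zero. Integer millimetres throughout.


translate([604, 283, 0]) cylinder(h = 10, r = 137);
translate([604, 283, 10]) cylinder(h = 129, r = 72);
translate([604, 283, 139]) cylinder(h = 10, r = 137);


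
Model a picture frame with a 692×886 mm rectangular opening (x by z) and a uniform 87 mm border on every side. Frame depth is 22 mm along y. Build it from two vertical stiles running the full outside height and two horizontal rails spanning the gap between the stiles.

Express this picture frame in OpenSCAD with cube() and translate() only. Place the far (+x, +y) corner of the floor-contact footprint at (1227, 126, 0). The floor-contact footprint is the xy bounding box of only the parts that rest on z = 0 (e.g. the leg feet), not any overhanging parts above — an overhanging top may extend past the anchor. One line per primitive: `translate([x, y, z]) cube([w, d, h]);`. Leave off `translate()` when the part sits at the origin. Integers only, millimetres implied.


translate([361, 104, 0]) cube([87, 22, 1060]);
translate([1140, 104, 0]) cube([87, 22, 1060]);
translate([448, 104, 0]) cube([692, 22, 87]);
translate([448, 104, 973]) cube([692, 22, 87]);


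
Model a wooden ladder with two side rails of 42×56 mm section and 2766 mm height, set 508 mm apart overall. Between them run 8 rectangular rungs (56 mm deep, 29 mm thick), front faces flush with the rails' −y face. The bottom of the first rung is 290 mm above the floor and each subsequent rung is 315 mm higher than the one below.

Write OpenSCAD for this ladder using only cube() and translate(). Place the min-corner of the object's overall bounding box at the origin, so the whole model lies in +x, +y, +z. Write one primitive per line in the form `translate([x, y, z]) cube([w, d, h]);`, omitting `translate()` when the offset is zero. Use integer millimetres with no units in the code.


cube([42, 56, 2766]);
translate([466, 0, 0]) cube([42, 56, 2766]);
translate([42, 0, 290]) cube([424, 56, 29]);
translate([42, 0, 605]) cube([424, 56, 29]);
translate([42, 0, 920]) cube([424, 56, 29]);
translate([42, 0, 1235]) cube([424, 56, 29]);
translate([42, 0, 1550]) cube([424, 56, 29]);
translate([42, 0, 1865]) cube([424, 56, 29]);
translate([42, 0, 2180]) cube([424, 56, 29]);
translate([42, 0, 2495]) cube([424, 56, 29]);


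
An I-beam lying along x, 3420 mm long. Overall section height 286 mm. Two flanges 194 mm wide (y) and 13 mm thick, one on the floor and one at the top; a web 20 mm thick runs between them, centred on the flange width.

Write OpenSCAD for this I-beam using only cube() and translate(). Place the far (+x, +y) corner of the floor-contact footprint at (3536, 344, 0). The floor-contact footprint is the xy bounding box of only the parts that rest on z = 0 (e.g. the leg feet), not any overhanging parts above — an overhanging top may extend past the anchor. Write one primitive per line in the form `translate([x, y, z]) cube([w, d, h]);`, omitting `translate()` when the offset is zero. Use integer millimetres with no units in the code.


translate([116, 150, 0]) cube([3420, 194, 13]);
translate([116, 237, 13]) cube([3420, 20, 260]);
translate([116, 150, 273]) cube([3420, 194, 13]);


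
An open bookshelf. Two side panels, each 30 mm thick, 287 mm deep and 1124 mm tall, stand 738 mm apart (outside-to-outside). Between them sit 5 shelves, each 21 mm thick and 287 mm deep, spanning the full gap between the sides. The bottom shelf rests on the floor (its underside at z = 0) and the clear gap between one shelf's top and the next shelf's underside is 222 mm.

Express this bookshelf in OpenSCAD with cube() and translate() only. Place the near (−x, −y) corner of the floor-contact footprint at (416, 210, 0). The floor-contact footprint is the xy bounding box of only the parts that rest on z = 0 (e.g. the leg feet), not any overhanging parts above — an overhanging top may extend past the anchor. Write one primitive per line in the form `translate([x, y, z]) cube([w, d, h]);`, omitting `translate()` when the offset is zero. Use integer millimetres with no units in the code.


translate([416, 210, 0]) cube([30, 287, 1124]);
translate([1124, 210, 0]) cube([30, 287, 1124]);
translate([446, 210, 0]) cube([678, 287, 21]);
translate([446, 210, 243]) cube([678, 287, 21]);
translate([446, 210, 486]) cube([678, 287, 21]);
translate([446, 210, 729]) cube([678, 287, 21]);
translate([446, 210, 972]) cube([678, 287, 21]);


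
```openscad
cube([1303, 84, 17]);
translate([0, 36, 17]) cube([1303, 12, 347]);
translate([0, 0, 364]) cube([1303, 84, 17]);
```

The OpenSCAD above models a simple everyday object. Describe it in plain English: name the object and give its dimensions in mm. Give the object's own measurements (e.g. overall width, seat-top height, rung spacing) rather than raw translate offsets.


An I-beam lying along x, 1303 mm long. Overall section height 381 mm. Two flanges 84 mm wide (y) and 17 mm thick, one on the floor and one at the top; a web 12 mm thick runs between them, centred on the flange width.


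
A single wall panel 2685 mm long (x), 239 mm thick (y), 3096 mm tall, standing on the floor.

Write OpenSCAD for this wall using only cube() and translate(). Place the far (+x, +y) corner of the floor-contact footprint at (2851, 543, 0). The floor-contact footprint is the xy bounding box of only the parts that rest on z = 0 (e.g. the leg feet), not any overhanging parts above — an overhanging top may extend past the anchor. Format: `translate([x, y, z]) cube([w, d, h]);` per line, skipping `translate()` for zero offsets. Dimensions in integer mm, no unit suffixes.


translate([166, 304, 0]) cube([2685, 239, 3096]);


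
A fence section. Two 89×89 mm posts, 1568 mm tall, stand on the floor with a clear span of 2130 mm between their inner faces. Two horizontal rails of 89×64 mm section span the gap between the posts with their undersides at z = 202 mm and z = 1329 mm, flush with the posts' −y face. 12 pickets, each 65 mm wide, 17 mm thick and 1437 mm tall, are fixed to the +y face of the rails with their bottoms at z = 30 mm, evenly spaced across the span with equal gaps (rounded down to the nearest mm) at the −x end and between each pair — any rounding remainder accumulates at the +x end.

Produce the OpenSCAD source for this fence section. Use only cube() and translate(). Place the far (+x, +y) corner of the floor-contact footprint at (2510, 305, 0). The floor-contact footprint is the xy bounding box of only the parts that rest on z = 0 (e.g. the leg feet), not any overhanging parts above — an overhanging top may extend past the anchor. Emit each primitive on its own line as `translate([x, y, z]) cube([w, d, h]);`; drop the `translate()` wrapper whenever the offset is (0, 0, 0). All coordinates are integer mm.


translate([202, 216, 0]) cube([89, 89, 1568]);
translate([2421, 216, 0]) cube([89, 89, 1568]);
translate([291, 216, 202]) cube([2130, 89, 64]);
translate([291, 216, 1329]) cube([2130, 89, 64]);
translate([394, 305, 30]) cube([65, 17, 1437]);
translate([562, 305, 30]) cube([65, 17, 1437]);
translate([730, 305, 30]) cube([65, 17, 1437]);
translate([898, 305, 30]) cube([65, 17, 1437]);
translate([1066, 305, 30]) cube([65, 17, 1437]);
translate([1234, 305, 30]) cube([65, 17, 1437]);
translate([1402, 305, 30]) cube([65, 17, 1437]);
translate([1570, 305, 30]) cube([65, 17, 1437]);
translate([1738, 305, 30]) cube([65, 17, 1437]);
translate([1906, 305, 30]) cube([65, 17, 1437]);
translate([2074, 305, 30]) cube([65, 17, 1437]);
translate([2242, 305, 30]) cube([65, 17, 1437]);


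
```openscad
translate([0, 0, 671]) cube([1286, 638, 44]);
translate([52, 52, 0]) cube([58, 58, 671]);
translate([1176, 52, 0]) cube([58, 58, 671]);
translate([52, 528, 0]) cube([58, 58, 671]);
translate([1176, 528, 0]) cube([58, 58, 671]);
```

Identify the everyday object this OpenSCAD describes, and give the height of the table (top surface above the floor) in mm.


A table. The table height is 715 mm.

A 1286×638×44 slab sits at z = 671 on four 58 mm square posts — a table. The top surface is at 671 + 44 = 715 mm.
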